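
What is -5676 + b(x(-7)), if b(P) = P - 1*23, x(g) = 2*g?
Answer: -5713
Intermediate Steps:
b(P) = -23 + P (b(P) = P - 23 = -23 + P)
-5676 + b(x(-7)) = -5676 + (-23 + 2*(-7)) = -5676 + (-23 - 14) = -5676 - 37 = -5713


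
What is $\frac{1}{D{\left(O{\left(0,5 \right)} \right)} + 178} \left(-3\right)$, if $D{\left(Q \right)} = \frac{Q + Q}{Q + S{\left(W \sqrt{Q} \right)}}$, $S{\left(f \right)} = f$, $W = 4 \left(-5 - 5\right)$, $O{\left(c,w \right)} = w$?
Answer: $- \frac{8517}{505324} - \frac{3 \sqrt{5}}{631655} \approx -0.016865$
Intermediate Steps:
$W = -40$ ($W = 4 \left(-10\right) = -40$)
$D{\left(Q \right)} = \frac{2 Q}{Q - 40 \sqrt{Q}}$ ($D{\left(Q \right)} = \frac{Q + Q}{Q - 40 \sqrt{Q}} = \frac{2 Q}{Q - 40 \sqrt{Q}}$)
$\frac{1}{D{\left(O{\left(0,5 \right)} \right)} + 178} \left(-3\right) = \frac{1}{2 \cdot 5 \frac{1}{5 - 40 \sqrt{5}} + 178} \left(-3\right) = \frac{1}{\frac{10}{5 - 40 \sqrt{5}} + 178} \left(-3\right) = \frac{1}{178 + \frac{10}{5 - 40 \sqrt{5}}} \left(-3\right) = - \frac{3}{178 + \frac{10}{5 - 40 \sqrt{5}}}$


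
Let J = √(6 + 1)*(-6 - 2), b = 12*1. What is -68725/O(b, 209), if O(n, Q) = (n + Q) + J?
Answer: -15188225/48393 - 549800*√7/48393 ≈ -343.91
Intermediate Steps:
b = 12
J = -8*√7 (J = √7*(-8) = -8*√7 ≈ -21.166)
O(n, Q) = Q + n - 8*√7 (O(n, Q) = (n + Q) - 8*√7 = (Q + n) - 8*√7 = Q + n - 8*√7)
-68725/O(b, 209) = -68725/(209 + 12 - 8*√7) = -68725/(221 - 8*√7)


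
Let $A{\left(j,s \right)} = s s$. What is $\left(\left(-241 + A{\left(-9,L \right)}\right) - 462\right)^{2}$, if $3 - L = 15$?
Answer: $312481$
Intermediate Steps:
$L = -12$ ($L = 3 - 15 = -12$)
$A{\left(j,s \right)} = s^{2}$
$\left(\left(-241 + A{\left(-9,L \right)}\right) - 462\right)^{2} = \left(\left(-241 + \left(-12\right)^{2}\right) - 462\right)^{2} = \left(\left(-241 + 144\right) - 462\right)^{2} = \left(-97 - 462\right)^{2} = \left(-559\right)^{2} = 312481$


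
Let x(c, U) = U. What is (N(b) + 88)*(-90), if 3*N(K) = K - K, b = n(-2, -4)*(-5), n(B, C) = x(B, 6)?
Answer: -7920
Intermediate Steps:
n(B, C) = 6
b = -30 (b = 6*(-5) = -30)
N(K) = 0 (N(K) = (K - K)/3 = (⅓)*0 = 0)
(N(b) + 88)*(-90) = (0 + 88)*(-90) = 88*(-90) = -7920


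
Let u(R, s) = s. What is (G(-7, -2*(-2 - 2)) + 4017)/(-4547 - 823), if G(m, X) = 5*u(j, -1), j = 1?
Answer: -2006/2685 ≈ -0.74711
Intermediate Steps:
G(m, X) = -5 (G(m, X) = 5*(-1) = -5)
(G(-7, -2*(-2 - 2)) + 4017)/(-4547 - 823) = (-5 + 4017)/(-4547 - 823) = 4012/(-5370) = 4012*(-1/5370) = -2006/2685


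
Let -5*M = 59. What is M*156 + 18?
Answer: -9114/5 ≈ -1822.8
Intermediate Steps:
M = -59/5 (M = -⅕*59 = -59/5 ≈ -11.800)
M*156 + 18 = -59/5*156 + 18 = -9204/5 + 18 = -9114/5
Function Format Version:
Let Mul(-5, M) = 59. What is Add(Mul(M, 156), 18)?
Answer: Rational(-9114, 5) ≈ -1822.8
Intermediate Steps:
M = Rational(-59, 5) (M = Mul(Rational(-1, 5), 59) = Rational(-59, 5) ≈ -11.800)
Add(Mul(M, 156), 18) = Add(Mul(Rational(-59, 5), 156), 18) = Add(Rational(-9204, 5), 18) = Rational(-9114, 5)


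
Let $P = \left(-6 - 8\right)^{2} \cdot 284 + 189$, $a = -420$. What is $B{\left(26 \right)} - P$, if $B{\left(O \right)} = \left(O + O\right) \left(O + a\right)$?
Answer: $-76341$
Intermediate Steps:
$B{\left(O \right)} = 2 O \left(-420 + O\right)$ ($B{\left(O \right)} = \left(O + O\right) \left(O - 420\right) = 2 O \left(-420 + O\right)$)
$P = 55853$ ($P = \left(-14\right)^{2} \cdot 284 + 189 = 196 \cdot 284 + 189 = 55664 + 189 = 55853$)
$B{\left(26 \right)} - P = 2 \cdot 26 \left(-420 + 26\right) - 55853 = 2 \cdot 26 \left(-394\right) - 55853 = -20488 - 55853 = -76341$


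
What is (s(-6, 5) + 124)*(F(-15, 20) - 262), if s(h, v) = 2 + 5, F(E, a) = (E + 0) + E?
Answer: -38252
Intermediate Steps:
F(E, a) = 2*E (F(E, a) = E + E = 2*E)
s(h, v) = 7
(s(-6, 5) + 124)*(F(-15, 20) - 262) = (7 + 124)*(2*(-15) - 262) = 131*(-30 - 262) = 131*(-292) = -38252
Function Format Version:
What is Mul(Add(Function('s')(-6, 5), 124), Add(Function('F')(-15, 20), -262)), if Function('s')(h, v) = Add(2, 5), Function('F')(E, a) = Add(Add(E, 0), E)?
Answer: -38252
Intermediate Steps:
Function('F')(E, a) = Mul(2, E) (Function('F')(E, a) = Add(E, E) = Mul(2, E))
Function('s')(h, v) = 7
Mul(Add(Function('s')(-6, 5), 124), Add(Function('F')(-15, 20), -262)) = Mul(Add(7, 124), Add(Mul(2, -15), -262)) = Mul(131, Add(-30, -262)) = Mul(131, -292) = -38252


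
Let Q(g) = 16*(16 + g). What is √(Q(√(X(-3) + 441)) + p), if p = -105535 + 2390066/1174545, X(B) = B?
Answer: √(-16137273817729445 + 2452543923600*√438)/391515 ≈ 323.95*I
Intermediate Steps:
p = -123953216509/1174545 (p = -105535 + 2390066*(1/1174545) = -105535 + 2390066/1174545 = -123953216509/1174545 ≈ -1.0553e+5)
Q(g) = 256 + 16*g
√(Q(√(X(-3) + 441)) + p) = √((256 + 16*√(-3 + 441)) - 123953216509/1174545) = √((256 + 16*√438) - 123953216509/1174545) = √(-123652532989/1174545 + 16*√438)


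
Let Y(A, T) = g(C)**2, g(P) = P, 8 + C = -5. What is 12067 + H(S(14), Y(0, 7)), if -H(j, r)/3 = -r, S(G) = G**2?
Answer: 12574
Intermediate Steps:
C = -13 (C = -8 - 5 = -13)
Y(A, T) = 169 (Y(A, T) = (-13)**2 = 169)
H(j, r) = 3*r (H(j, r) = -(-3)*r = 3*r)
12067 + H(S(14), Y(0, 7)) = 12067 + 3*169 = 12067 + 507 = 12574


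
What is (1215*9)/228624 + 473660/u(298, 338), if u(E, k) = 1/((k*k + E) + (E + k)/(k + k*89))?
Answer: 2096235518683765903/38637456 ≈ 5.4254e+10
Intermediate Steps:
u(E, k) = 1/(E + k**2 + (E + k)/(90*k)) (u(E, k) = 1/((k**2 + E) + (E + k)/(k + 89*k)) = 1/((E + k**2) + (E + k)/((90*k))) = 1/((E + k**2) + (E + k)*(1/(90*k))) = 1/((E + k**2) + (E + k)/(90*k)) = 1/(E + k**2 + (E + k)/(90*k)))
(1215*9)/228624 + 473660/u(298, 338) = (1215*9)/228624 + 473660/((90*338/(298 + 338 + 90*338**3 + 90*298*338))) = 10935*(1/228624) + 473660/((90*338/(298 + 338 + 90*38614472 + 9065160))) = 3645/76208 + 473660/((90*338/(298 + 338 + 3475302480 + 9065160))) = 3645/76208 + 473660/((90*338/3484368276)) = 3645/76208 + 473660/((90*338*(1/3484368276))) = 3645/76208 + 473660/(2535/290364023) = 3645/76208 + 473660*(290364023/2535) = 3645/76208 + 27506764626836/507 = 2096235518683765903/38637456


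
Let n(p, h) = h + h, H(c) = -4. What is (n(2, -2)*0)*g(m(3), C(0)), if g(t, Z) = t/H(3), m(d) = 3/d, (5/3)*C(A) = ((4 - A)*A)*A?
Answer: 0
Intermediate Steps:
C(A) = 3*A²*(4 - A)/5 (C(A) = 3*(((4 - A)*A)*A)/5 = 3*((A*(4 - A))*A)/5 = 3*(A²*(4 - A))/5 = 3*A²*(4 - A)/5)
n(p, h) = 2*h
g(t, Z) = -t/4 (g(t, Z) = t/(-4) = t*(-¼) = -t/4)
(n(2, -2)*0)*g(m(3), C(0)) = ((2*(-2))*0)*(-3/(4*3)) = (-4*0)*(-3/(4*3)) = 0*(-¼*1) = 0*(-¼) = 0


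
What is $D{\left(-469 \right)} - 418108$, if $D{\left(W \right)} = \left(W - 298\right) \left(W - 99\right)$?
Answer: $17548$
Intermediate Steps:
$D{\left(W \right)} = \left(-298 + W\right) \left(-99 + W\right)$
$D{\left(-469 \right)} - 418108 = \left(29502 + \left(-469\right)^{2} - -186193\right) - 418108 = \left(29502 + 219961 + 186193\right) - 418108 = 435656 - 418108 = 17548$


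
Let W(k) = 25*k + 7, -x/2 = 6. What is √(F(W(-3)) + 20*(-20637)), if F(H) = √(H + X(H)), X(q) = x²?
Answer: √(-412740 + 2*√19) ≈ 642.44*I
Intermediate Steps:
x = -12 (x = -2*6 = -12)
X(q) = 144 (X(q) = (-12)² = 144)
W(k) = 7 + 25*k
F(H) = √(144 + H) (F(H) = √(H + 144) = √(144 + H))
√(F(W(-3)) + 20*(-20637)) = √(√(144 + (7 + 25*(-3))) + 20*(-20637)) = √(√(144 + (7 - 75)) - 412740) = √(√(144 - 68) - 412740) = √(√76 - 412740) = √(2*√19 - 412740) = √(-412740 + 2*√19)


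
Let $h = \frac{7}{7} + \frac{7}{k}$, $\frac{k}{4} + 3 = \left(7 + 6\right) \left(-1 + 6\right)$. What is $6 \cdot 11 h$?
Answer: $\frac{8415}{124} \approx 67.863$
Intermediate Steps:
$k = 248$ ($k = -12 + 4 \left(7 + 6\right) \left(-1 + 6\right) = -12 + 4 \cdot 13 \cdot 5 = -12 + 4 \cdot 65 = -12 + 260 = 248$)
$h = \frac{255}{248}$ ($h = \frac{7}{7} + \frac{7}{248} = 7 \cdot \frac{1}{7} + 7 \cdot \frac{1}{248} = 1 + \frac{7}{248} = \frac{255}{248} \approx 1.0282$)
$6 \cdot 11 h = 6 \cdot 11 \cdot \frac{255}{248} = 66 \cdot \frac{255}{248} = \frac{8415}{124}$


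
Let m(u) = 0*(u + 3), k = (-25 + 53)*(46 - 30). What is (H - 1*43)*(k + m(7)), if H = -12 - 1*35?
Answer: -40320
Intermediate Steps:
H = -47 (H = -12 - 35 = -47)
k = 448 (k = 28*16 = 448)
m(u) = 0 (m(u) = 0*(3 + u) = 0)
(H - 1*43)*(k + m(7)) = (-47 - 1*43)*(448 + 0) = (-47 - 43)*448 = -90*448 = -40320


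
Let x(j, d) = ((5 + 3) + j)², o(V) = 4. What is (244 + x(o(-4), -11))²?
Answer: 150544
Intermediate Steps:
x(j, d) = (8 + j)²
(244 + x(o(-4), -11))² = (244 + (8 + 4)²)² = (244 + 12²)² = (244 + 144)² = 388² = 150544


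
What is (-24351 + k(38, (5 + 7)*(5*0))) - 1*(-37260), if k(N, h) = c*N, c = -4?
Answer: 12757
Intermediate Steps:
k(N, h) = -4*N
(-24351 + k(38, (5 + 7)*(5*0))) - 1*(-37260) = (-24351 - 4*38) - 1*(-37260) = (-24351 - 152) + 37260 = -24503 + 37260 = 12757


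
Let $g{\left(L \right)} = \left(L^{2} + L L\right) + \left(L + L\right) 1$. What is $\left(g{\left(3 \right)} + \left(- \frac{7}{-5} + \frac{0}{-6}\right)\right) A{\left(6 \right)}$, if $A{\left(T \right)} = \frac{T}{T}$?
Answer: $\frac{127}{5} \approx 25.4$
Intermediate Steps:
$A{\left(T \right)} = 1$
$g{\left(L \right)} = 2 L + 2 L^{2}$ ($g{\left(L \right)} = \left(L^{2} + L^{2}\right) + 2 L 1 = 2 L^{2} + 2 L = 2 L + 2 L^{2}$)
$\left(g{\left(3 \right)} + \left(- \frac{7}{-5} + \frac{0}{-6}\right)\right) A{\left(6 \right)} = \left(2 \cdot 3 \left(1 + 3\right) + \left(- \frac{7}{-5} + \frac{0}{-6}\right)\right) 1 = \left(2 \cdot 3 \cdot 4 + \left(\left(-7\right) \left(- \frac{1}{5}\right) + 0 \left(- \frac{1}{6}\right)\right)\right) 1 = \left(24 + \left(\frac{7}{5} + 0\right)\right) 1 = \left(24 + \frac{7}{5}\right) 1 = \frac{127}{5} \cdot 1 = \frac{127}{5}$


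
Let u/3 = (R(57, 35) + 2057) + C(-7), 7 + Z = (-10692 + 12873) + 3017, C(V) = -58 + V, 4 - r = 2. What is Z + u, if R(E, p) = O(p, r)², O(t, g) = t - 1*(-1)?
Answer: 15055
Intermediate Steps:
r = 2 (r = 4 - 1*2 = 4 - 2 = 2)
O(t, g) = 1 + t (O(t, g) = t + 1 = 1 + t)
R(E, p) = (1 + p)²
Z = 5191 (Z = -7 + ((-10692 + 12873) + 3017) = -7 + (2181 + 3017) = -7 + 5198 = 5191)
u = 9864 (u = 3*(((1 + 35)² + 2057) + (-58 - 7)) = 3*((36² + 2057) - 65) = 3*((1296 + 2057) - 65) = 3*(3353 - 65) = 3*3288 = 9864)
Z + u = 5191 + 9864 = 15055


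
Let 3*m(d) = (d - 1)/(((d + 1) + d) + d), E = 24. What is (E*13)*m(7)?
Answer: 312/11 ≈ 28.364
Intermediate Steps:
m(d) = (-1 + d)/(3*(1 + 3*d)) (m(d) = ((d - 1)/(((d + 1) + d) + d))/3 = ((-1 + d)/(((1 + d) + d) + d))/3 = ((-1 + d)/((1 + 2*d) + d))/3 = ((-1 + d)/(1 + 3*d))/3 = (-1 + d)/(3*(1 + 3*d)))
(E*13)*m(7) = (24*13)*((-1 + 7)/(3*(1 + 3*7))) = 312*((⅓)*6/(1 + 21)) = 312*((⅓)*6/22) = 312*((⅓)*(1/22)*6) = 312*(1/11) = 312/11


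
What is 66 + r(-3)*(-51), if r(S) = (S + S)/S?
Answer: -36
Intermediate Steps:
r(S) = 2 (r(S) = (2*S)/S = 2)
66 + r(-3)*(-51) = 66 + 2*(-51) = 66 - 102 = -36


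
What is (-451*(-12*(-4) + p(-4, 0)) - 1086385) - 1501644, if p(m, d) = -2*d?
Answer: -2609677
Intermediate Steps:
(-451*(-12*(-4) + p(-4, 0)) - 1086385) - 1501644 = (-451*(-12*(-4) - 2*0) - 1086385) - 1501644 = (-451*(48 + 0) - 1086385) - 1501644 = (-451*48 - 1086385) - 1501644 = (-21648 - 1086385) - 1501644 = -1108033 - 1501644 = -2609677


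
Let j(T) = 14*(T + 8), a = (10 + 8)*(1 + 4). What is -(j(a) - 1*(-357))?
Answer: -1729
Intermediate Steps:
a = 90 (a = 18*5 = 90)
j(T) = 112 + 14*T (j(T) = 14*(8 + T) = 112 + 14*T)
-(j(a) - 1*(-357)) = -((112 + 14*90) - 1*(-357)) = -((112 + 1260) + 357) = -(1372 + 357) = -1*1729 = -1729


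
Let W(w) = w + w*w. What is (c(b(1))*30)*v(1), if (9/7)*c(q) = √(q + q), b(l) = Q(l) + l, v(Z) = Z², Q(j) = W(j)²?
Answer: 70*√10/3 ≈ 73.786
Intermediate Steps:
W(w) = w + w²
Q(j) = j²*(1 + j)² (Q(j) = (j*(1 + j))² = j²*(1 + j)²)
b(l) = l + l²*(1 + l)² (b(l) = l²*(1 + l)² + l = l + l²*(1 + l)²)
c(q) = 7*√2*√q/9 (c(q) = 7*√(q + q)/9 = 7*√(2*q)/9 = 7*(√2*√q)/9 = 7*√2*√q/9)
(c(b(1))*30)*v(1) = ((7*√2*√(1*(1 + 1*(1 + 1)²))/9)*30)*1² = ((7*√2*√(1*(1 + 1*2²))/9)*30)*1 = ((7*√2*√(1*(1 + 1*4))/9)*30)*1 = ((7*√2*√(1*(1 + 4))/9)*30)*1 = ((7*√2*√(1*5)/9)*30)*1 = ((7*√2*√5/9)*30)*1 = ((7*√10/9)*30)*1 = (70*√10/3)*1 = 70*√10/3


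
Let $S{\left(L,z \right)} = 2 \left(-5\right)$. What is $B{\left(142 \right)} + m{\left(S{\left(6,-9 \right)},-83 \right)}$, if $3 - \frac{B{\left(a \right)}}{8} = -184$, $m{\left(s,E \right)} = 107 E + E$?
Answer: $-7468$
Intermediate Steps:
$S{\left(L,z \right)} = -10$
$m{\left(s,E \right)} = 108 E$
$B{\left(a \right)} = 1496$ ($B{\left(a \right)} = 24 - -1472 = 24 + 1472 = 1496$)
$B{\left(142 \right)} + m{\left(S{\left(6,-9 \right)},-83 \right)} = 1496 + 108 \left(-83\right) = 1496 - 8964 = -7468$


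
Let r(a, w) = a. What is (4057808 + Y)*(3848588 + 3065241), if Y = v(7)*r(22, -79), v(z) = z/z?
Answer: 28055142731070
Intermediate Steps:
v(z) = 1
Y = 22 (Y = 1*22 = 22)
(4057808 + Y)*(3848588 + 3065241) = (4057808 + 22)*(3848588 + 3065241) = 4057830*6913829 = 28055142731070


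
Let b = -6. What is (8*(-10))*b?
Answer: 480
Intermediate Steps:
(8*(-10))*b = (8*(-10))*(-6) = -80*(-6) = 480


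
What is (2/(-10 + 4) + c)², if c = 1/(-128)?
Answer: 17161/147456 ≈ 0.11638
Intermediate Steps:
c = -1/128 ≈ -0.0078125
(2/(-10 + 4) + c)² = (2/(-10 + 4) - 1/128)² = (2/(-6) - 1/128)² = (2*(-⅙) - 1/128)² = (-⅓ - 1/128)² = (-131/384)² = 17161/147456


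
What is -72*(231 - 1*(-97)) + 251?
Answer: -23365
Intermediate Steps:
-72*(231 - 1*(-97)) + 251 = -72*(231 + 97) + 251 = -72*328 + 251 = -23616 + 251 = -23365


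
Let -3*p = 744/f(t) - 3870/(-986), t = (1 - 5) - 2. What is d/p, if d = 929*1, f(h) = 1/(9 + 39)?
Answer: -457997/5869317 ≈ -0.078032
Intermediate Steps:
t = -6 (t = -4 - 2 = -6)
f(h) = 1/48
p = -5869317/493 (p = -(744/(1/48) - 3870/(-986))/3 = -(744*48 - 3870*(-1/986))/3 = -(35712 + 1935/493)/3 = -⅓*17607951/493 = -5869317/493 ≈ -11905.)
d = 929
d/p = 929/(-5869317/493) = 929*(-493/5869317) = -457997/5869317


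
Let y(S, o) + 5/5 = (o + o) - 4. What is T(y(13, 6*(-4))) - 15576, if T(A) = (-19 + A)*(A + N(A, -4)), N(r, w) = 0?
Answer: -11760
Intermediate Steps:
y(S, o) = -5 + 2*o (y(S, o) = -1 + ((o + o) - 4) = -1 + (2*o - 4) = -1 + (-4 + 2*o) = -5 + 2*o)
T(A) = A*(-19 + A) (T(A) = (-19 + A)*(A + 0) = (-19 + A)*A = A*(-19 + A))
T(y(13, 6*(-4))) - 15576 = (-5 + 2*(6*(-4)))*(-19 + (-5 + 2*(6*(-4)))) - 15576 = (-5 + 2*(-24))*(-19 + (-5 + 2*(-24))) - 15576 = (-5 - 48)*(-19 + (-5 - 48)) - 15576 = -53*(-19 - 53) - 15576 = -53*(-72) - 15576 = 3816 - 15576 = -11760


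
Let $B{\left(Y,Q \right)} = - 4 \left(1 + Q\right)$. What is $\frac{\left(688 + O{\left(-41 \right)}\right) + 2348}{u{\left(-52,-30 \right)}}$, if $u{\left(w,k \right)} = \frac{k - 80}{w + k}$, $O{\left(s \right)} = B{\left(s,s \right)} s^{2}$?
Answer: $\frac{11151836}{55} \approx 2.0276 \cdot 10^{5}$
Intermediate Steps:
$B{\left(Y,Q \right)} = -4 - 4 Q$
$O{\left(s \right)} = s^{2} \left(-4 - 4 s\right)$ ($O{\left(s \right)} = \left(-4 - 4 s\right) s^{2} = s^{2} \left(-4 - 4 s\right)$)
$u{\left(w,k \right)} = \frac{-80 + k}{k + w}$
$\frac{\left(688 + O{\left(-41 \right)}\right) + 2348}{u{\left(-52,-30 \right)}} = \frac{\left(688 + 4 \left(-41\right)^{2} \left(-1 - -41\right)\right) + 2348}{\frac{1}{-30 - 52} \left(-80 - 30\right)} = \frac{\left(688 + 4 \cdot 1681 \left(-1 + 41\right)\right) + 2348}{\frac{1}{-82} \left(-110\right)} = \frac{\left(688 + 4 \cdot 1681 \cdot 40\right) + 2348}{\left(- \frac{1}{82}\right) \left(-110\right)} = \frac{\left(688 + 268960\right) + 2348}{\frac{55}{41}} = \left(269648 + 2348\right) \frac{41}{55} = 271996 \cdot \frac{41}{55} = \frac{11151836}{55}$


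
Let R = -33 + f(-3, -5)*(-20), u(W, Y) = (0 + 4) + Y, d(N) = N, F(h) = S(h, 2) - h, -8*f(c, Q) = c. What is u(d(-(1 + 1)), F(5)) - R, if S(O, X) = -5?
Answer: 69/2 ≈ 34.500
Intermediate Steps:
f(c, Q) = -c/8
F(h) = -5 - h
u(W, Y) = 4 + Y
R = -81/2 (R = -33 - ⅛*(-3)*(-20) = -33 + (3/8)*(-20) = -33 - 15/2 = -81/2 ≈ -40.500)
u(d(-(1 + 1)), F(5)) - R = (4 + (-5 - 1*5)) - 1*(-81/2) = (4 + (-5 - 5)) + 81/2 = (4 - 10) + 81/2 = -6 + 81/2 = 69/2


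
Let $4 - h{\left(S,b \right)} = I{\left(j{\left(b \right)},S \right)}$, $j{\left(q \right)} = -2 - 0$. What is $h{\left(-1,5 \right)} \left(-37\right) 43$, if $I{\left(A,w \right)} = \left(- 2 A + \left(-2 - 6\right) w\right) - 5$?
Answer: $4773$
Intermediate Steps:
$j{\left(q \right)} = -2$ ($j{\left(q \right)} = -2 + 0 = -2$)
$I{\left(A,w \right)} = -5 - 8 w - 2 A$ ($I{\left(A,w \right)} = \left(- 2 A + \left(-2 - 6\right) w\right) - 5 = \left(- 2 A - 8 w\right) - 5 = \left(- 8 w - 2 A\right) - 5 = -5 - 8 w - 2 A$)
$h{\left(S,b \right)} = 5 + 8 S$ ($h{\left(S,b \right)} = 4 - \left(-5 - 8 S - -4\right) = 4 - \left(-5 - 8 S + 4\right) = 4 - \left(-1 - 8 S\right) = 4 + \left(1 + 8 S\right) = 5 + 8 S$)
$h{\left(-1,5 \right)} \left(-37\right) 43 = \left(5 + 8 \left(-1\right)\right) \left(-37\right) 43 = \left(5 - 8\right) \left(-37\right) 43 = \left(-3\right) \left(-37\right) 43 = 111 \cdot 43 = 4773$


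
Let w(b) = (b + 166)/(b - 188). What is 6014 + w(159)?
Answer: 174081/29 ≈ 6002.8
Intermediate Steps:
w(b) = (166 + b)/(-188 + b)
6014 + w(159) = 6014 + (166 + 159)/(-188 + 159) = 6014 + 325/(-29) = 6014 - 1/29*325 = 6014 - 325/29 = 174081/29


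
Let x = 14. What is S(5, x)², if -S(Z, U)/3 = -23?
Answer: 4761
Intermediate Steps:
S(Z, U) = 69 (S(Z, U) = -3*(-23) = 69)
S(5, x)² = 69² = 4761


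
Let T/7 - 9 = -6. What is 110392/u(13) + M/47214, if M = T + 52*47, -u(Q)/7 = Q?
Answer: -5211823573/4296474 ≈ -1213.0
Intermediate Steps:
T = 21 (T = 63 + 7*(-6) = 63 - 42 = 21)
u(Q) = -7*Q
M = 2465 (M = 21 + 52*47 = 21 + 2444 = 2465)
110392/u(13) + M/47214 = 110392/((-7*13)) + 2465/47214 = 110392/(-91) + 2465*(1/47214) = 110392*(-1/91) + 2465/47214 = -110392/91 + 2465/47214 = -5211823573/4296474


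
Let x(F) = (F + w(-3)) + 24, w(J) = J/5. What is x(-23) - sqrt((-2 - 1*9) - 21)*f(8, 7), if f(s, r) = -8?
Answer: 2/5 + 32*I*sqrt(2) ≈ 0.4 + 45.255*I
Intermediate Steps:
w(J) = J/5 (w(J) = J*(1/5) = J/5)
x(F) = 117/5 + F (x(F) = (F + (1/5)*(-3)) + 24 = (F - 3/5) + 24 = (-3/5 + F) + 24 = 117/5 + F)
x(-23) - sqrt((-2 - 1*9) - 21)*f(8, 7) = (117/5 - 23) - sqrt((-2 - 1*9) - 21)*(-8) = 2/5 - sqrt((-2 - 9) - 21)*(-8) = 2/5 - sqrt(-11 - 21)*(-8) = 2/5 - sqrt(-32)*(-8) = 2/5 - 4*I*sqrt(2)*(-8) = 2/5 - (-32)*I*sqrt(2) = 2/5 + 32*I*sqrt(2)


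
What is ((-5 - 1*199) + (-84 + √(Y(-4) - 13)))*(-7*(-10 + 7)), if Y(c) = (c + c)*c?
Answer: -6048 + 21*√19 ≈ -5956.5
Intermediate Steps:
Y(c) = 2*c² (Y(c) = (2*c)*c = 2*c²)
((-5 - 1*199) + (-84 + √(Y(-4) - 13)))*(-7*(-10 + 7)) = ((-5 - 1*199) + (-84 + √(2*(-4)² - 13)))*(-7*(-10 + 7)) = ((-5 - 199) + (-84 + √(2*16 - 13)))*(-7*(-3)) = (-204 + (-84 + √(32 - 13)))*21 = (-204 + (-84 + √19))*21 = (-288 + √19)*21 = -6048 + 21*√19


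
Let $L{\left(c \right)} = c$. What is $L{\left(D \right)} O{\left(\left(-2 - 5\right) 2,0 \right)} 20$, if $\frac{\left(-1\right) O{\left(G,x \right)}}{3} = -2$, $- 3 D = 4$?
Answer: $-160$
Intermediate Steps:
$D = - \frac{4}{3}$ ($D = \left(- \frac{1}{3}\right) 4 = - \frac{4}{3} \approx -1.3333$)
$O{\left(G,x \right)} = 6$ ($O{\left(G,x \right)} = \left(-3\right) \left(-2\right) = 6$)
$L{\left(D \right)} O{\left(\left(-2 - 5\right) 2,0 \right)} 20 = \left(- \frac{4}{3}\right) 6 \cdot 20 = \left(-8\right) 20 = -160$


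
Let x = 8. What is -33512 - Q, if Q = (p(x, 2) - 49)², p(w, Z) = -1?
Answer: -36012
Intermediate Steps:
Q = 2500 (Q = (-1 - 49)² = (-50)² = 2500)
-33512 - Q = -33512 - 1*2500 = -33512 - 2500 = -36012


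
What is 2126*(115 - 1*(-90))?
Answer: 435830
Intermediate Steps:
2126*(115 - 1*(-90)) = 2126*(115 + 90) = 2126*205 = 435830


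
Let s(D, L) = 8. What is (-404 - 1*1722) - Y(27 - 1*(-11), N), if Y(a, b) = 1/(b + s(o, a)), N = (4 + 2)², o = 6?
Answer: -93545/44 ≈ -2126.0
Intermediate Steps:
N = 36 (N = 6² = 36)
Y(a, b) = 1/(8 + b) (Y(a, b) = 1/(b + 8) = 1/(8 + b))
(-404 - 1*1722) - Y(27 - 1*(-11), N) = (-404 - 1*1722) - 1/(8 + 36) = (-404 - 1722) - 1/44 = -2126 - 1*1/44 = -2126 - 1/44 = -93545/44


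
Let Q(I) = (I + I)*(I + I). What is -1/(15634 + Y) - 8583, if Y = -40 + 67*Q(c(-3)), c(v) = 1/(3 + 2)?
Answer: -3348382819/390118 ≈ -8583.0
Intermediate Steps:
c(v) = ⅕ (c(v) = 1/5 = ⅕)
Q(I) = 4*I² (Q(I) = (2*I)*(2*I) = 4*I²)
Y = -732/25 (Y = -40 + 67*(4*(⅕)²) = -40 + 67*(4*(1/25)) = -40 + 67*(4/25) = -40 + 268/25 = -732/25 ≈ -29.280)
-1/(15634 + Y) - 8583 = -1/(15634 - 732/25) - 8583 = -1/(390118/25) - 8583 = (25/390118)*(-1) - 8583 = -25/390118 - 8583 = -3348382819/390118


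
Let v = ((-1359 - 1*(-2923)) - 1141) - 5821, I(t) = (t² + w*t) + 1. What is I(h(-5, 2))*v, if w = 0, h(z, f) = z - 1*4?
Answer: -442636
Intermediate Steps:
h(z, f) = -4 + z (h(z, f) = z - 4 = -4 + z)
I(t) = 1 + t² (I(t) = (t² + 0*t) + 1 = (t² + 0) + 1 = t² + 1 = 1 + t²)
v = -5398 (v = ((-1359 + 2923) - 1141) - 5821 = (1564 - 1141) - 5821 = 423 - 5821 = -5398)
I(h(-5, 2))*v = (1 + (-4 - 5)²)*(-5398) = (1 + (-9)²)*(-5398) = (1 + 81)*(-5398) = 82*(-5398) = -442636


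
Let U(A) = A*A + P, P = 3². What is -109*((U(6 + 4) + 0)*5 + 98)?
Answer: -70087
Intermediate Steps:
P = 9
U(A) = 9 + A² (U(A) = A*A + 9 = A² + 9 = 9 + A²)
-109*((U(6 + 4) + 0)*5 + 98) = -109*(((9 + (6 + 4)²) + 0)*5 + 98) = -109*(((9 + 10²) + 0)*5 + 98) = -109*(((9 + 100) + 0)*5 + 98) = -109*((109 + 0)*5 + 98) = -109*(109*5 + 98) = -109*(545 + 98) = -109*643 = -70087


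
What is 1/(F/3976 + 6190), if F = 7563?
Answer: 3976/24619003 ≈ 0.00016150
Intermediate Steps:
1/(F/3976 + 6190) = 1/(7563/3976 + 6190) = 1/(24619003/3976) = 3976/24619003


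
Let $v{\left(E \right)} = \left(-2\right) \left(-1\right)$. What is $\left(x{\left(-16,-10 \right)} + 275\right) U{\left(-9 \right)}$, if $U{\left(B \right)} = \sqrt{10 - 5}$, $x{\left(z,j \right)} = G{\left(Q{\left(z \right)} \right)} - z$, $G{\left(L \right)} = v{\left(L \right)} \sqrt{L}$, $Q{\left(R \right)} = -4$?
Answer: $\sqrt{5} \left(291 + 4 i\right) \approx 650.7 + 8.9443 i$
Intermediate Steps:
$v{\left(E \right)} = 2$
$G{\left(L \right)} = 2 \sqrt{L}$
$x{\left(z,j \right)} = - z + 4 i$ ($x{\left(z,j \right)} = 2 \sqrt{-4} - z = 2 \cdot 2 i - z = 4 i - z = - z + 4 i$)
$U{\left(B \right)} = \sqrt{5}$
$\left(x{\left(-16,-10 \right)} + 275\right) U{\left(-9 \right)} = \left(\left(\left(-1\right) \left(-16\right) + 4 i\right) + 275\right) \sqrt{5} = \left(\left(16 + 4 i\right) + 275\right) \sqrt{5} = \left(291 + 4 i\right) \sqrt{5} = \sqrt{5} \left(291 + 4 i\right)$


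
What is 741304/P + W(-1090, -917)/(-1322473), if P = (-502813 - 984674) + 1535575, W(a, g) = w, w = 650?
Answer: 122540408449/7949385203 ≈ 15.415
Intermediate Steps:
W(a, g) = 650
P = 48088 (P = -1487487 + 1535575 = 48088)
741304/P + W(-1090, -917)/(-1322473) = 741304/48088 + 650/(-1322473) = 741304*(1/48088) + 650*(-1/1322473) = 92663/6011 - 650/1322473 = 122540408449/7949385203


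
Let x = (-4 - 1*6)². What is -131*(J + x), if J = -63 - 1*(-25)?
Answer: -8122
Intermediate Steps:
J = -38 (J = -63 + 25 = -38)
x = 100 (x = (-4 - 6)² = (-10)² = 100)
-131*(J + x) = -131*(-38 + 100) = -131*62 = -8122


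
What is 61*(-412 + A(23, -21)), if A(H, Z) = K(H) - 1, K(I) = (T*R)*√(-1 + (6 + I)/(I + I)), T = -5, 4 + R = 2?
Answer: -25193 + 305*I*√782/23 ≈ -25193.0 + 370.83*I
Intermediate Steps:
R = -2 (R = -4 + 2 = -2)
K(I) = 10*√(-1 + (6 + I)/(2*I)) (K(I) = (-5*(-2))*√(-1 + (6 + I)/(I + I)) = 10*√(-1 + (6 + I)/((2*I))) = 10*√(-1 + (6 + I)*(1/(2*I))) = 10*√(-1 + (6 + I)/(2*I)))
A(H, Z) = -1 + 5*√2*√((6 - H)/H) (A(H, Z) = 5*√2*√((6 - H)/H) - 1 = -1 + 5*√2*√((6 - H)/H))
61*(-412 + A(23, -21)) = 61*(-412 + (-1 + 5*√2*√((6 - 1*23)/23))) = 61*(-412 + (-1 + 5*√2*√((6 - 23)/23))) = 61*(-412 + (-1 + 5*√2*√((1/23)*(-17)))) = 61*(-412 + (-1 + 5*√2*√(-17/23))) = 61*(-412 + (-1 + 5*√2*(I*√391/23))) = 61*(-412 + (-1 + 5*I*√782/23)) = 61*(-413 + 5*I*√782/23) = -25193 + 305*I*√782/23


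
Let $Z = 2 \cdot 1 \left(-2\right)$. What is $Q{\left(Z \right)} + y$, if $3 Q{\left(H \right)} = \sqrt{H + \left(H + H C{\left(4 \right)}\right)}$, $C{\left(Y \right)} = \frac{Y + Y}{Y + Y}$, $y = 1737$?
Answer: $1737 + \frac{2 i \sqrt{3}}{3} \approx 1737.0 + 1.1547 i$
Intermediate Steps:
$C{\left(Y \right)} = 1$ ($C{\left(Y \right)} = \frac{2 Y}{2 Y} = 2 Y \frac{1}{2 Y} = 1$)
$Z = -4$ ($Z = 2 \left(-2\right) = -4$)
$Q{\left(H \right)} = \frac{\sqrt{3} \sqrt{H}}{3}$ ($Q{\left(H \right)} = \frac{\sqrt{H + \left(H + H 1\right)}}{3} = \frac{\sqrt{H + \left(H + H\right)}}{3} = \frac{\sqrt{H + 2 H}}{3} = \frac{\sqrt{3 H}}{3} = \frac{\sqrt{3} \sqrt{H}}{3}$)
$Q{\left(Z \right)} + y = \frac{\sqrt{3} \sqrt{-4}}{3} + 1737 = \frac{\sqrt{3} \cdot 2 i}{3} + 1737 = \frac{2 i \sqrt{3}}{3} + 1737 = 1737 + \frac{2 i \sqrt{3}}{3}$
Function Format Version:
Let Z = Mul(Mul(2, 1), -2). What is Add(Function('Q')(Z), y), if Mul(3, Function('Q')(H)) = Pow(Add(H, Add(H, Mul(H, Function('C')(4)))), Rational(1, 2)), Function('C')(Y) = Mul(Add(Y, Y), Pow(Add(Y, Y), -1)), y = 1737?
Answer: Add(1737, Mul(Rational(2, 3), I, Pow(3, Rational(1, 2)))) ≈ Add(1737.0, Mul(1.1547, I))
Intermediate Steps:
Function('C')(Y) = 1 (Function('C')(Y) = Mul(Mul(2, Y), Pow(Mul(2, Y), -1)) = Mul(Mul(2, Y), Mul(Rational(1, 2), Pow(Y, -1))) = 1)
Z = -4 (Z = Mul(2, -2) = -4)
Function('Q')(H) = Mul(Rational(1, 3), Pow(3, Rational(1, 2)), Pow(H, Rational(1, 2))) (Function('Q')(H) = Mul(Rational(1, 3), Pow(Add(H, Add(H, Mul(H, 1))), Rational(1, 2))) = Mul(Rational(1, 3), Pow(Add(H, Add(H, H)), Rational(1, 2))) = Mul(Rational(1, 3), Pow(Add(H, Mul(2, H)), Rational(1, 2))) = Mul(Rational(1, 3), Pow(Mul(3, H), Rational(1, 2))) = Mul(Rational(1, 3), Mul(Pow(3, Rational(1, 2)), Pow(H, Rational(1, 2)))) = Mul(Rational(1, 3), Pow(3, Rational(1, 2)), Pow(H, Rational(1, 2))))
Add(Function('Q')(Z), y) = Add(Mul(Rational(1, 3), Pow(3, Rational(1, 2)), Pow(-4, Rational(1, 2))), 1737) = Add(Mul(Rational(1, 3), Pow(3, Rational(1, 2)), Mul(2, I)), 1737) = Add(Mul(Rational(2, 3), I, Pow(3, Rational(1, 2))), 1737) = Add(1737, Mul(Rational(2, 3), I, Pow(3, Rational(1, 2))))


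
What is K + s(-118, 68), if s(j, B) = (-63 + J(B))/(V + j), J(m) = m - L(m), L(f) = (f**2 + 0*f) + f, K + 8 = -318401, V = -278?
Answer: -126085277/396 ≈ -3.1840e+5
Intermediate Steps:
K = -318409 (K = -8 - 318401 = -318409)
L(f) = f + f**2 (L(f) = (f**2 + 0) + f = f**2 + f = f + f**2)
J(m) = m - m*(1 + m)
s(j, B) = (-63 - B**2)/(-278 + j)
K + s(-118, 68) = -318409 + (-63 - 1*68**2)/(-278 - 118) = -318409 + (-63 - 1*4624)/(-396) = -318409 - (-63 - 4624)/396 = -318409 - 1/396*(-4687) = -318409 + 4687/396 = -126085277/396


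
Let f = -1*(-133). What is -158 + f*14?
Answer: 1704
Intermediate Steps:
f = 133
-158 + f*14 = -158 + 133*14 = -158 + 1862 = 1704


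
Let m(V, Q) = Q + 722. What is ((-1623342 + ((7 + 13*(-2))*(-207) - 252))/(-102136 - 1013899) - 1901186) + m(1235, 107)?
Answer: -2120863304834/1116035 ≈ -1.9004e+6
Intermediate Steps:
m(V, Q) = 722 + Q
((-1623342 + ((7 + 13*(-2))*(-207) - 252))/(-102136 - 1013899) - 1901186) + m(1235, 107) = ((-1623342 + ((7 + 13*(-2))*(-207) - 252))/(-102136 - 1013899) - 1901186) + (722 + 107) = ((-1623342 + ((7 - 26)*(-207) - 252))/(-1116035) - 1901186) + 829 = ((-1623342 + (-19*(-207) - 252))*(-1/1116035) - 1901186) + 829 = ((-1623342 + (3933 - 252))*(-1/1116035) - 1901186) + 829 = ((-1623342 + 3681)*(-1/1116035) - 1901186) + 829 = (-1619661*(-1/1116035) - 1901186) + 829 = (1619661/1116035 - 1901186) + 829 = -2121788497849/1116035 + 829 = -2120863304834/1116035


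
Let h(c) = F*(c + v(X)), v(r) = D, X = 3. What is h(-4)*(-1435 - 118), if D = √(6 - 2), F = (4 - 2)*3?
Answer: 18636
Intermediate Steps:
F = 6 (F = 2*3 = 6)
D = 2 (D = √4 = 2)
v(r) = 2
h(c) = 12 + 6*c (h(c) = 6*(c + 2) = 6*(2 + c) = 12 + 6*c)
h(-4)*(-1435 - 118) = (12 + 6*(-4))*(-1435 - 118) = (12 - 24)*(-1553) = -12*(-1553) = 18636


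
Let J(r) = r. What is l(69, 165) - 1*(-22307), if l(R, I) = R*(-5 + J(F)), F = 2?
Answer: 22100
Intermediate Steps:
l(R, I) = -3*R (l(R, I) = R*(-5 + 2) = R*(-3) = -3*R)
l(69, 165) - 1*(-22307) = -3*69 - 1*(-22307) = -207 + 22307 = 22100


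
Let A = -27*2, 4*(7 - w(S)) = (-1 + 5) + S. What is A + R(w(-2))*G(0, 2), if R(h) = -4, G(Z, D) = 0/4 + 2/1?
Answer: -62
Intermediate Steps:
G(Z, D) = 2 (G(Z, D) = 0*(¼) + 2*1 = 0 + 2 = 2)
w(S) = 6 - S/4 (w(S) = 7 - ((-1 + 5) + S)/4 = 7 - (4 + S)/4 = 7 + (-1 - S/4) = 6 - S/4)
A = -54
A + R(w(-2))*G(0, 2) = -54 - 4*2 = -54 - 8 = -62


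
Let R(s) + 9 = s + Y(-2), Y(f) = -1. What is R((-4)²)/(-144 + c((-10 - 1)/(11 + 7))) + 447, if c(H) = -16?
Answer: 35757/80 ≈ 446.96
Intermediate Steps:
R(s) = -10 + s (R(s) = -9 + (s - 1) = -9 + (-1 + s) = -10 + s)
R((-4)²)/(-144 + c((-10 - 1)/(11 + 7))) + 447 = (-10 + (-4)²)/(-144 - 16) + 447 = (-10 + 16)/(-160) + 447 = -1/160*6 + 447 = -3/80 + 447 = 35757/80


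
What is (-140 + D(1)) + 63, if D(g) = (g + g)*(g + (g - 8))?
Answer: -89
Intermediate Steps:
D(g) = 2*g*(-8 + 2*g) (D(g) = (2*g)*(g + (-8 + g)) = (2*g)*(-8 + 2*g) = 2*g*(-8 + 2*g))
(-140 + D(1)) + 63 = (-140 + 4*1*(-4 + 1)) + 63 = (-140 + 4*1*(-3)) + 63 = (-140 - 12) + 63 = -152 + 63 = -89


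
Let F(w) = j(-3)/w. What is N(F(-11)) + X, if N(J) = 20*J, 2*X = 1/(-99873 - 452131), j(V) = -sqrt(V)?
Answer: -1/1104008 + 20*I*sqrt(3)/11 ≈ -9.0579e-7 + 3.1492*I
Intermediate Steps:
X = -1/1104008 (X = 1/(2*(-99873 - 452131)) = (1/2)/(-552004) = (1/2)*(-1/552004) = -1/1104008 ≈ -9.0579e-7)
F(w) = -I*sqrt(3)/w (F(w) = (-sqrt(-3))/w = (-I*sqrt(3))/w = -I*sqrt(3)/w)
N(F(-11)) + X = 20*(-1*I*sqrt(3)/(-11)) - 1/1104008 = 20*(-1*I*sqrt(3)*(-1/11)) - 1/1104008 = 20*(I*sqrt(3)/11) - 1/1104008 = 20*I*sqrt(3)/11 - 1/1104008 = -1/1104008 + 20*I*sqrt(3)/11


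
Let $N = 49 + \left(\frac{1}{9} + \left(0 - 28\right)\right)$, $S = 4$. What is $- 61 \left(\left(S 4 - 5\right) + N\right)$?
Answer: $- \frac{17629}{9} \approx -1958.8$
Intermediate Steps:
$N = \frac{190}{9}$ ($N = 49 + \left(\frac{1}{9} + \left(0 - 28\right)\right) = 49 + \left(\frac{1}{9} - 28\right) = 49 - \frac{251}{9} = \frac{190}{9} \approx 21.111$)
$- 61 \left(\left(S 4 - 5\right) + N\right) = - 61 \left(\left(4 \cdot 4 - 5\right) + \frac{190}{9}\right) = - 61 \left(\left(16 - 5\right) + \frac{190}{9}\right) = - 61 \left(11 + \frac{190}{9}\right) = \left(-61\right) \frac{289}{9} = - \frac{17629}{9}$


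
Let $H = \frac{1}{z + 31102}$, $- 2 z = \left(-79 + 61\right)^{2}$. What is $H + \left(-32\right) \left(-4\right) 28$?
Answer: $\frac{110888961}{30940} \approx 3584.0$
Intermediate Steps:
$z = -162$ ($z = - \frac{\left(-79 + 61\right)^{2}}{2} = - \frac{\left(-18\right)^{2}}{2} = \left(- \frac{1}{2}\right) 324 = -162$)
$H = \frac{1}{30940}$ ($H = \frac{1}{-162 + 31102} = \frac{1}{30940} \approx 3.2321 \cdot 10^{-5}$)
$H + \left(-32\right) \left(-4\right) 28 = \frac{1}{30940} + \left(-32\right) \left(-4\right) 28 = \frac{1}{30940} + 128 \cdot 28 = \frac{1}{30940} + 3584 = \frac{110888961}{30940}$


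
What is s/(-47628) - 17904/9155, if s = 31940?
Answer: -286285603/109008585 ≈ -2.6263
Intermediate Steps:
s/(-47628) - 17904/9155 = 31940/(-47628) - 17904/9155 = 31940*(-1/47628) - 17904*1/9155 = -7985/11907 - 17904/9155 = -286285603/109008585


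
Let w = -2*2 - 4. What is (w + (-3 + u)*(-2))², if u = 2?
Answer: 36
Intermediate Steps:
w = -8 (w = -4 - 4 = -8)
(w + (-3 + u)*(-2))² = (-8 + (-3 + 2)*(-2))² = (-8 - 1*(-2))² = (-8 + 2)² = (-6)² = 36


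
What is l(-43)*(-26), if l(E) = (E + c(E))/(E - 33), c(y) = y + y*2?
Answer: -1118/19 ≈ -58.842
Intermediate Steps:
c(y) = 3*y (c(y) = y + 2*y = 3*y)
l(E) = 4*E/(-33 + E) (l(E) = (E + 3*E)/(E - 33) = (4*E)/(-33 + E) = 4*E/(-33 + E))
l(-43)*(-26) = (4*(-43)/(-33 - 43))*(-26) = (4*(-43)/(-76))*(-26) = (4*(-43)*(-1/76))*(-26) = (43/19)*(-26) = -1118/19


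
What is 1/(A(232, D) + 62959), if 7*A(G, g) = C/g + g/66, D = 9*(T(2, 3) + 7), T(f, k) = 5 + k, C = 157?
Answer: 20790/1308927139 ≈ 1.5883e-5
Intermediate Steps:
D = 135 (D = 9*((5 + 3) + 7) = 9*(8 + 7) = 9*15 = 135)
A(G, g) = g/462 + 157/(7*g) (A(G, g) = (157/g + g/66)/7 = g/462 + 157/(7*g))
1/(A(232, D) + 62959) = 1/((1/462)*(10362 + 135²)/135 + 62959) = 1/((1/462)*(1/135)*(10362 + 18225) + 62959) = 1/((1/462)*(1/135)*28587 + 62959) = 1/(9529/20790 + 62959) = 1/(1308927139/20790) = 20790/1308927139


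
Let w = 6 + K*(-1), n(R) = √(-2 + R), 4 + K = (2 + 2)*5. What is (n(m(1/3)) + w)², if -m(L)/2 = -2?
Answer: (10 - √2)² ≈ 73.716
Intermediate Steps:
m(L) = 4 (m(L) = -2*(-2) = 4)
K = 16 (K = -4 + (2 + 2)*5 = -4 + 4*5 = -4 + 20 = 16)
w = -10 (w = 6 + 16*(-1) = 6 - 16 = -10)
(n(m(1/3)) + w)² = (√(-2 + 4) - 10)² = (√2 - 10)² = (-10 + √2)²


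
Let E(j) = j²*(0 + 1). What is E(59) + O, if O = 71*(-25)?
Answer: 1706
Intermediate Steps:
E(j) = j² (E(j) = j²*1 = j²)
O = -1775
E(59) + O = 59² - 1775 = 3481 - 1775 = 1706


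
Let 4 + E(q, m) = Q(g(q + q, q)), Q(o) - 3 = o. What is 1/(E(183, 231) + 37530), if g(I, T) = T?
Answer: 1/37712 ≈ 2.6517e-5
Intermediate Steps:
Q(o) = 3 + o
E(q, m) = -1 + q (E(q, m) = -4 + (3 + q) = -1 + q)
1/(E(183, 231) + 37530) = 1/((-1 + 183) + 37530) = 1/(182 + 37530) = 1/37712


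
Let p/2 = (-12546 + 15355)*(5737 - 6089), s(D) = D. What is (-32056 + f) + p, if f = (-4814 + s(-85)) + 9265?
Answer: -2005226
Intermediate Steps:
f = 4366 (f = (-4814 - 85) + 9265 = -4899 + 9265 = 4366)
p = -1977536 (p = 2*((-12546 + 15355)*(5737 - 6089)) = 2*(2809*(-352)) = 2*(-988768) = -1977536)
(-32056 + f) + p = (-32056 + 4366) - 1977536 = -27690 - 1977536 = -2005226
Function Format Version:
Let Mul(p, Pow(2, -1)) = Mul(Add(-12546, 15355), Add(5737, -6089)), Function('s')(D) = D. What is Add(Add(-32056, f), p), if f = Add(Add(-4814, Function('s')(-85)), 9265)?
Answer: -2005226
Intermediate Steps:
f = 4366 (f = Add(Add(-4814, -85), 9265) = Add(-4899, 9265) = 4366)
p = -1977536 (p = Mul(2, Mul(Add(-12546, 15355), Add(5737, -6089))) = Mul(2, Mul(2809, -352)) = Mul(2, -988768) = -1977536)
Add(Add(-32056, f), p) = Add(Add(-32056, 4366), -1977536) = Add(-27690, -1977536) = -2005226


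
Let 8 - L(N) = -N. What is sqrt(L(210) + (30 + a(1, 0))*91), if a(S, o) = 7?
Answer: sqrt(3585) ≈ 59.875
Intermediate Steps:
L(N) = 8 + N (L(N) = 8 - (-1)*N = 8 + N)
sqrt(L(210) + (30 + a(1, 0))*91) = sqrt((8 + 210) + (30 + 7)*91) = sqrt(218 + 37*91) = sqrt(218 + 3367) = sqrt(3585)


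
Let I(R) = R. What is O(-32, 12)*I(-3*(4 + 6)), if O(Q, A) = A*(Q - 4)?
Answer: 12960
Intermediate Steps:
O(Q, A) = A*(-4 + Q)
O(-32, 12)*I(-3*(4 + 6)) = (12*(-4 - 32))*(-3*(4 + 6)) = (12*(-36))*(-3*10) = -432*(-30) = 12960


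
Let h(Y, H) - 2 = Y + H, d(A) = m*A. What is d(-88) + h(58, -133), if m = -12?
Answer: 983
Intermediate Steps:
d(A) = -12*A
h(Y, H) = 2 + H + Y (h(Y, H) = 2 + (Y + H) = 2 + (H + Y) = 2 + H + Y)
d(-88) + h(58, -133) = -12*(-88) + (2 - 133 + 58) = 1056 - 73 = 983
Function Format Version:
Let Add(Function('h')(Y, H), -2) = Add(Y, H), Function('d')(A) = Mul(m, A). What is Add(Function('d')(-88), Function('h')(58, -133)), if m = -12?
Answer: 983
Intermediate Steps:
Function('d')(A) = Mul(-12, A)
Function('h')(Y, H) = Add(2, H, Y) (Function('h')(Y, H) = Add(2, Add(Y, H)) = Add(2, Add(H, Y)) = Add(2, H, Y))
Add(Function('d')(-88), Function('h')(58, -133)) = Add(Mul(-12, -88), Add(2, -133, 58)) = Add(1056, -73) = 983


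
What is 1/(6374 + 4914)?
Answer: 1/11288 ≈ 8.8590e-5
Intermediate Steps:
1/(6374 + 4914) = 1/11288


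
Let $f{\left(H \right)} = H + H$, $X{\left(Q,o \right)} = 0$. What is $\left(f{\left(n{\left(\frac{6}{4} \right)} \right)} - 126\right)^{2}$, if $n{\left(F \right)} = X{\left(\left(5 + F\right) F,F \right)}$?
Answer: $15876$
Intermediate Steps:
$n{\left(F \right)} = 0$
$f{\left(H \right)} = 2 H$
$\left(f{\left(n{\left(\frac{6}{4} \right)} \right)} - 126\right)^{2} = \left(2 \cdot 0 - 126\right)^{2} = \left(0 - 126\right)^{2} = \left(-126\right)^{2} = 15876$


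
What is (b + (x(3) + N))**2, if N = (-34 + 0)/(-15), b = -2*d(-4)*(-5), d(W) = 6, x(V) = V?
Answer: 958441/225 ≈ 4259.7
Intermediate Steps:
b = 60 (b = -2*6*(-5) = -12*(-5) = 60)
N = 34/15 (N = -34*(-1/15) = 34/15 ≈ 2.2667)
(b + (x(3) + N))**2 = (60 + (3 + 34/15))**2 = (60 + 79/15)**2 = (979/15)**2 = 958441/225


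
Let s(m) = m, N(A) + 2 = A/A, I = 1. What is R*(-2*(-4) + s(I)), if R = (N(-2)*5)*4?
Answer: -180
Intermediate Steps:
N(A) = -1 (N(A) = -2 + A/A = -2 + 1 = -1)
R = -20 (R = -1*5*4 = -5*4 = -20)
R*(-2*(-4) + s(I)) = -20*(-2*(-4) + 1) = -20*(8 + 1) = -20*9 = -180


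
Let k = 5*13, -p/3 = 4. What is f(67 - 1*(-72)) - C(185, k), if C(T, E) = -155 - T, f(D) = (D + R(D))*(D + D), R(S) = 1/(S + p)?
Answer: 4950992/127 ≈ 38984.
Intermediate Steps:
p = -12 (p = -3*4 = -12)
R(S) = 1/(-12 + S) (R(S) = 1/(S - 12) = 1/(-12 + S))
k = 65
f(D) = 2*D*(D + 1/(-12 + D)) (f(D) = (D + 1/(-12 + D))*(D + D) = (D + 1/(-12 + D))*(2*D) = 2*D*(D + 1/(-12 + D)))
f(67 - 1*(-72)) - C(185, k) = 2*(67 - 1*(-72))*(1 + (67 - 1*(-72))*(-12 + (67 - 1*(-72))))/(-12 + (67 - 1*(-72))) - (-155 - 1*185) = 2*(67 + 72)*(1 + (67 + 72)*(-12 + (67 + 72)))/(-12 + (67 + 72)) - (-155 - 185) = 2*139*(1 + 139*(-12 + 139))/(-12 + 139) - 1*(-340) = 2*139*(1 + 139*127)/127 + 340 = 2*139*(1/127)*(1 + 17653) + 340 = 2*139*(1/127)*17654 + 340 = 4907812/127 + 340 = 4950992/127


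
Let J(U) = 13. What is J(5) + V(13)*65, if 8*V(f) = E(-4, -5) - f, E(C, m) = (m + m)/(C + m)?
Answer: -6019/72 ≈ -83.597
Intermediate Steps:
E(C, m) = 2*m/(C + m) (E(C, m) = (2*m)/(C + m) = 2*m/(C + m))
V(f) = 5/36 - f/8 (V(f) = (2*(-5)/(-4 - 5) - f)/8 = (2*(-5)/(-9) - f)/8 = (2*(-5)*(-⅑) - f)/8 = (10/9 - f)/8 = 5/36 - f/8)
J(5) + V(13)*65 = 13 + (5/36 - ⅛*13)*65 = 13 + (5/36 - 13/8)*65 = 13 - 107/72*65 = 13 - 6955/72 = -6019/72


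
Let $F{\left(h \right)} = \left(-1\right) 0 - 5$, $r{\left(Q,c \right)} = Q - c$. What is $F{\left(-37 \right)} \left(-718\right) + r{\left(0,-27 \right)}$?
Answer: $3617$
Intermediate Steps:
$F{\left(h \right)} = -5$ ($F{\left(h \right)} = 0 - 5 = -5$)
$F{\left(-37 \right)} \left(-718\right) + r{\left(0,-27 \right)} = \left(-5\right) \left(-718\right) + \left(0 - -27\right) = 3590 + \left(0 + 27\right) = 3590 + 27 = 3617$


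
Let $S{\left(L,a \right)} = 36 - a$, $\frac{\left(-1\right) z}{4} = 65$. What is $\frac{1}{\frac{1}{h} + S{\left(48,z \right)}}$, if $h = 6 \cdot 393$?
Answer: $\frac{2358}{697969} \approx 0.0033784$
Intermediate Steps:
$z = -260$ ($z = \left(-4\right) 65 = -260$)
$h = 2358$
$\frac{1}{\frac{1}{h} + S{\left(48,z \right)}} = \frac{1}{\frac{1}{2358} + \left(36 - -260\right)} = \frac{1}{\frac{1}{2358} + \left(36 + 260\right)} = \frac{1}{\frac{1}{2358} + 296} = \frac{1}{\frac{697969}{2358}} = \frac{2358}{697969}$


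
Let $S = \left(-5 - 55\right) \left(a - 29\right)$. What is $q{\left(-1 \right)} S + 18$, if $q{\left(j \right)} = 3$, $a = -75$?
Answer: $18738$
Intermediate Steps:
$S = 6240$ ($S = \left(-5 - 55\right) \left(-75 - 29\right) = \left(-60\right) \left(-104\right) = 6240$)
$q{\left(-1 \right)} S + 18 = 3 \cdot 6240 + 18 = 18720 + 18 = 18738$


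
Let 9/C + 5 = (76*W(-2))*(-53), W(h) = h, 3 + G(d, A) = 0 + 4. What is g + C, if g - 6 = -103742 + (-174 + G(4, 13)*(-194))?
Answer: -838141295/8051 ≈ -1.0410e+5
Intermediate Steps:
G(d, A) = 1 (G(d, A) = -3 + (0 + 4) = -3 + 4 = 1)
C = 9/8051 (C = 9/(-5 + (76*(-2))*(-53)) = 9/(-5 - 152*(-53)) = 9/(-5 + 8056) = 9/8051 ≈ 0.0011179)
g = -104104 (g = 6 + (-103742 + (-174 + 1*(-194))) = 6 + (-103742 + (-174 - 194)) = 6 + (-103742 - 368) = 6 - 104110 = -104104)
g + C = -104104 + 9/8051 = -838141295/8051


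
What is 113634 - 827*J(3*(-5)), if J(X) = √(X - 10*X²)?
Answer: 113634 - 827*I*√2265 ≈ 1.1363e+5 - 39359.0*I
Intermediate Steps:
113634 - 827*J(3*(-5)) = 113634 - 827*√((3*(-5))*(1 - 30*(-5))) = 113634 - 827*√(-15*(1 - 10*(-15))) = 113634 - 827*√(-15*(1 + 150)) = 113634 - 827*√(-15*151) = 113634 - 827*√(-2265) = 113634 - 827*I*√2265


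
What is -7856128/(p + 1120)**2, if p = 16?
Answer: -30688/5041 ≈ -6.0877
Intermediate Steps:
-7856128/(p + 1120)**2 = -7856128/(16 + 1120)**2 = -7856128/(1136**2) = -7856128/1290496 = -7856128*1/1290496 = -30688/5041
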